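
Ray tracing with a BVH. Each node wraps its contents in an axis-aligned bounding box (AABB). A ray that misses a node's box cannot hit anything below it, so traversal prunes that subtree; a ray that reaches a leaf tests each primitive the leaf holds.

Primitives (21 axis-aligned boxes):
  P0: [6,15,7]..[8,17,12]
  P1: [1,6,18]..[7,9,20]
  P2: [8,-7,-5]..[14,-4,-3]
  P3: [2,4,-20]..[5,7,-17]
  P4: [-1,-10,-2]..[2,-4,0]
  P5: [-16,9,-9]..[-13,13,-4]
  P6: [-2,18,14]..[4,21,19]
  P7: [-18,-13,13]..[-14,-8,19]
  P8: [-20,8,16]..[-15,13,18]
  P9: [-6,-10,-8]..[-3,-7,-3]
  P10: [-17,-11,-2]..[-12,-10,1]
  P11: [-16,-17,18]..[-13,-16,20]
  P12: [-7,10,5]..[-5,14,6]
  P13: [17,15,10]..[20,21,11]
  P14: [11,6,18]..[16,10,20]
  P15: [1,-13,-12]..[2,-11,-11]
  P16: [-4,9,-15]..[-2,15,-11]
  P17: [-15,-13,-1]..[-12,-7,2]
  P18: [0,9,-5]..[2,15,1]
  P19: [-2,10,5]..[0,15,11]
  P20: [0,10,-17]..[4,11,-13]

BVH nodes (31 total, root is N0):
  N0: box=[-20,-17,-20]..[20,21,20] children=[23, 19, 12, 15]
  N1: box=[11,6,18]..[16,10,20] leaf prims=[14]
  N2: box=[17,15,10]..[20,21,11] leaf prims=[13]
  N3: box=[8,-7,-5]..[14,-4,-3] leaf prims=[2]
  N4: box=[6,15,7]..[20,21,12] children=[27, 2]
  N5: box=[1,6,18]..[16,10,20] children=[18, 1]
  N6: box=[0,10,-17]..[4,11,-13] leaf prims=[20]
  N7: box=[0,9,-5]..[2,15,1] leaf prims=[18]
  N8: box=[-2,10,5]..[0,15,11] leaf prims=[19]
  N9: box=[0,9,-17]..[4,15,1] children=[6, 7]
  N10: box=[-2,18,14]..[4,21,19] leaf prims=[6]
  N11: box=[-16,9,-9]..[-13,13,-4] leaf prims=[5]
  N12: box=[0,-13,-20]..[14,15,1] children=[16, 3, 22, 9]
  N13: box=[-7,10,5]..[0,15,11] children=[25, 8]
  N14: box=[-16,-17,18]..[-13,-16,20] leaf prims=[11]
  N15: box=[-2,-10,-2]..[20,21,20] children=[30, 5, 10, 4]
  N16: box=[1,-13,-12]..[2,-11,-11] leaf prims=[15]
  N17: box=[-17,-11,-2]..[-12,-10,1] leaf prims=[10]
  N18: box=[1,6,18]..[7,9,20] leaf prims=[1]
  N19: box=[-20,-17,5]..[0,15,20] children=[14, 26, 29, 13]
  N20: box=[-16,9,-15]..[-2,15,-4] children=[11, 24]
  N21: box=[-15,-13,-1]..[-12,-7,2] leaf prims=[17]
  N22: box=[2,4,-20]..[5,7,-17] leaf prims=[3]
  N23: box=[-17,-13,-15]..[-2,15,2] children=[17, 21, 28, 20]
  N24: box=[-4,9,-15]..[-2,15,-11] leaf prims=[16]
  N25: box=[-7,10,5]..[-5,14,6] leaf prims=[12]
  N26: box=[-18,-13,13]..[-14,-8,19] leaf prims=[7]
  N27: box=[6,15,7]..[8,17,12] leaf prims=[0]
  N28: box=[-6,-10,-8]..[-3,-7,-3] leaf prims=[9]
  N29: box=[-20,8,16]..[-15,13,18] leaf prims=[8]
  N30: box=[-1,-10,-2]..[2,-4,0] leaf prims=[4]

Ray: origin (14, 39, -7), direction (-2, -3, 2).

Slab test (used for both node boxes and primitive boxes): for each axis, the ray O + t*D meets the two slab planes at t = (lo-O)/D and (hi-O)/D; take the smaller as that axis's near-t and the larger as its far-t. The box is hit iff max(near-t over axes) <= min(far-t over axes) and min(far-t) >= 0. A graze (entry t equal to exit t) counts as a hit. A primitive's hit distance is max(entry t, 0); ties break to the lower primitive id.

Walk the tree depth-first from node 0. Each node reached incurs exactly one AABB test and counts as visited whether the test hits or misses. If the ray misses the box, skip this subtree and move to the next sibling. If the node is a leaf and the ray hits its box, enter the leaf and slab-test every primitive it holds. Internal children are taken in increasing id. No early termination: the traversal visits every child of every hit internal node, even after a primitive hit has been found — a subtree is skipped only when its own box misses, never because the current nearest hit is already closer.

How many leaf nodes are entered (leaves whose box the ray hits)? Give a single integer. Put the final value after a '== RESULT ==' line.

Walk:
N0 x:[-3,17] y:[6,56/3] z:[-13/2,27/2] -> hit [6,27/2], descend [12, 15, 19, 23]
  N12 x:[0,7] y:[8,52/3] z:[-13/2,4] -> miss, prune
  N15 x:[-3,8] y:[6,49/3] z:[5/2,27/2] -> hit [6,8], descend [4, 5, 10, 30]
    N4 x:[-3,4] y:[6,8] z:[7,19/2] -> miss, prune
    N5 x:[-1,13/2] y:[29/3,11] z:[25/2,27/2] -> miss, prune
    N10 x:[5,8] y:[6,7] z:[21/2,13] -> miss, prune
    N30 x:[6,15/2] y:[43/3,49/3] z:[5/2,7/2] -> miss, prune
  N19 x:[7,17] y:[8,56/3] z:[6,27/2] -> hit [8,27/2], descend [13, 14, 26, 29]
    N13 x:[7,21/2] y:[8,29/3] z:[6,9] -> hit [8,9], descend [8, 25]
      N8 x:[7,8] y:[8,29/3] z:[6,9] -> hit [8,8] leaf, test {P19@t=8}
      N25 x:[19/2,21/2] y:[25/3,29/3] z:[6,13/2] -> miss, prune
    N14 x:[27/2,15] y:[55/3,56/3] z:[25/2,27/2] -> miss, prune
    N26 x:[14,16] y:[47/3,52/3] z:[10,13] -> miss, prune
    N29 x:[29/2,17] y:[26/3,31/3] z:[23/2,25/2] -> miss, prune
  N23 x:[8,31/2] y:[8,52/3] z:[-4,9/2] -> miss, prune

order=[0, 12, 15, 4, 5, 10, 30, 19, 13, 8, 25, 14, 26, 29, 23]  |boxes|=15  |leaves|=1  hit=P19

== RESULT ==
1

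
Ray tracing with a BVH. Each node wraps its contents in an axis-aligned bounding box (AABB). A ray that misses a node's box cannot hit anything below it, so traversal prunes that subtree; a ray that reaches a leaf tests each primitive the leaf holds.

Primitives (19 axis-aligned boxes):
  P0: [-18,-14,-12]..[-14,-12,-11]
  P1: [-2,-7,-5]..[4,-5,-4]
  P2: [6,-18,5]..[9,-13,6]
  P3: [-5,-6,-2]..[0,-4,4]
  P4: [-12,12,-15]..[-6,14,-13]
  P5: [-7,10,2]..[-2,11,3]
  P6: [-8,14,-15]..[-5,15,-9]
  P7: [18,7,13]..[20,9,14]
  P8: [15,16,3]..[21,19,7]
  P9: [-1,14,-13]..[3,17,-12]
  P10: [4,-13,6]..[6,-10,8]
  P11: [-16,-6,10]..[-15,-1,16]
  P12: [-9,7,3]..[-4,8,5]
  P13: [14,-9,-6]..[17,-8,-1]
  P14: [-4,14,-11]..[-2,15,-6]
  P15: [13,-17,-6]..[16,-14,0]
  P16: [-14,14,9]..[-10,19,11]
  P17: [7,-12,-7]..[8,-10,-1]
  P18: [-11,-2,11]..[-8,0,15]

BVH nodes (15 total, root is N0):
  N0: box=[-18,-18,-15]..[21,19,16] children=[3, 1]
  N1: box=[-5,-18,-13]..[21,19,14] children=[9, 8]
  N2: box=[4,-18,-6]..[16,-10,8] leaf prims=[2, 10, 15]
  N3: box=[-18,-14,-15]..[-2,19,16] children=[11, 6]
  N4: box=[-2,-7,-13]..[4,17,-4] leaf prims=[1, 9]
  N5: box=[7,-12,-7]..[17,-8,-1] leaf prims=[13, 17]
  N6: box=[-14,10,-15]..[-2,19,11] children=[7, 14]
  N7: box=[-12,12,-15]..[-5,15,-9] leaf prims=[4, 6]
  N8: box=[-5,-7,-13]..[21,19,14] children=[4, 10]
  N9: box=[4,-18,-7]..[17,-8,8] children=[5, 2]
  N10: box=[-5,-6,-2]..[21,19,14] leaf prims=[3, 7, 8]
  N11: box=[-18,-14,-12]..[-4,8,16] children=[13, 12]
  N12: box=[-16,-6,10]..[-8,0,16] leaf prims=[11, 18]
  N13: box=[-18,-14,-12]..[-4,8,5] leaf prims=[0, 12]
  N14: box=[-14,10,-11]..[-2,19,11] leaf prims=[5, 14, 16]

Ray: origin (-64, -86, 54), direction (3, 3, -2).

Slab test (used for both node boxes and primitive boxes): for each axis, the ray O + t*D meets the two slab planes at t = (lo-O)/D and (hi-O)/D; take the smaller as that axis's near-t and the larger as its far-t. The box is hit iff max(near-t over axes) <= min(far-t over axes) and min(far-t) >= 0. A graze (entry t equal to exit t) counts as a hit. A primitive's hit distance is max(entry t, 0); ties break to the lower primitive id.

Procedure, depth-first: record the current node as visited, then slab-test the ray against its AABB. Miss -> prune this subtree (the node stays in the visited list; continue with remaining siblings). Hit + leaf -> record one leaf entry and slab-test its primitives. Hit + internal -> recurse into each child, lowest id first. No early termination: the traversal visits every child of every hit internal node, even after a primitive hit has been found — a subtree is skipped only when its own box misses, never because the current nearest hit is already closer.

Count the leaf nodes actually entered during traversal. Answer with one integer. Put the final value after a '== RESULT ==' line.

Traverse from the root:
N0 x:[46/3,85/3] y:[68/3,35] z:[19,69/2] -> hit [68/3,85/3], descend [1, 3]
  N1 x:[59/3,85/3] y:[68/3,35] z:[20,67/2] -> hit [68/3,85/3], descend [8, 9]
    N8 x:[59/3,85/3] y:[79/3,35] z:[20,67/2] -> hit [79/3,85/3], descend [4, 10]
      N4 x:[62/3,68/3] y:[79/3,103/3] z:[29,67/2] -> miss, prune
      N10 x:[59/3,85/3] y:[80/3,35] z:[20,28] -> hit [80/3,28] leaf, test {P3(miss), P7(miss), P8(miss)}
    N9 x:[68/3,27] y:[68/3,26] z:[23,61/2] -> hit [23,26], descend [2, 5]
      N2 x:[68/3,80/3] y:[68/3,76/3] z:[23,30] -> hit [23,76/3] leaf, test {P2@t=24, P10(miss), P15(miss)}
      N5 x:[71/3,27] y:[74/3,26] z:[55/2,61/2] -> miss, prune
  N3 x:[46/3,62/3] y:[24,35] z:[19,69/2] -> miss, prune

order=[0, 1, 8, 4, 10, 9, 2, 5, 3]  |boxes|=9  |leaves|=2  hit=P2

== RESULT ==
2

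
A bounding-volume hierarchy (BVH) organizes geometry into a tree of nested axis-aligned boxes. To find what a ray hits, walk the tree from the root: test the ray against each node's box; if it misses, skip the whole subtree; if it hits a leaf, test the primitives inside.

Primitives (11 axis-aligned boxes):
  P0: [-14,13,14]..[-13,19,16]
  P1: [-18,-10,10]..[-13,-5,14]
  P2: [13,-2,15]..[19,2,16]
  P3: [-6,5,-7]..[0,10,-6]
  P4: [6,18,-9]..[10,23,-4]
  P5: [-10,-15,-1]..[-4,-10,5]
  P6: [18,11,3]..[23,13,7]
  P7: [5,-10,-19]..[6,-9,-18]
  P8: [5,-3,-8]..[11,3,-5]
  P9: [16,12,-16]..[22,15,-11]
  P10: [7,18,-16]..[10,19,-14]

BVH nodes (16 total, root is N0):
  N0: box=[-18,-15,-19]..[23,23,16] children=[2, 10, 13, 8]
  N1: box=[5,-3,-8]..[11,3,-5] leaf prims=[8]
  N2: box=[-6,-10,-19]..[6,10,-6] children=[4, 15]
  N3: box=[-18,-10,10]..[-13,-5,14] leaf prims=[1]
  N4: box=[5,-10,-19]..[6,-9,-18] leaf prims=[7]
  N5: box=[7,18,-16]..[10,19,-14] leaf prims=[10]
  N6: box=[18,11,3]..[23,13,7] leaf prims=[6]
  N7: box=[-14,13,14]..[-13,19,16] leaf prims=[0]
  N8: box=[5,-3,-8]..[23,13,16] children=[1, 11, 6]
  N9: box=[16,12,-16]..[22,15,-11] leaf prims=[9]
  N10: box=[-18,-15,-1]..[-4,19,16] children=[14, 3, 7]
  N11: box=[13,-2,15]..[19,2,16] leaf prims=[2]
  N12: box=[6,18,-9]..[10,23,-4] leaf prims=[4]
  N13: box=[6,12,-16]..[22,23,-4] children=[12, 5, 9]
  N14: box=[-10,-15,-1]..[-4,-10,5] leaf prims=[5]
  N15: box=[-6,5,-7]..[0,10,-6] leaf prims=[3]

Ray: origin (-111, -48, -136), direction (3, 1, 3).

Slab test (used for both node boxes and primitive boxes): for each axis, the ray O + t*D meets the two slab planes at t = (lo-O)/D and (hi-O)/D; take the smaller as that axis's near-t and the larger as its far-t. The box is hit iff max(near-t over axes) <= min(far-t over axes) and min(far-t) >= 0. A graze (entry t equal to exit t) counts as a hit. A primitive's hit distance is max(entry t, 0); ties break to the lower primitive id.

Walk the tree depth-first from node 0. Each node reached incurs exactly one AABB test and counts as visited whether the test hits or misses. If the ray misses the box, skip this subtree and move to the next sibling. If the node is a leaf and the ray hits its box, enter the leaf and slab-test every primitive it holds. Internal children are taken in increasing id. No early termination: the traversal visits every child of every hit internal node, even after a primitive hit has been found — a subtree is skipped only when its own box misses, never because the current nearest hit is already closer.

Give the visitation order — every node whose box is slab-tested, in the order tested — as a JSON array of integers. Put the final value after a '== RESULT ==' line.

Trace the traversal:
N0 x:[31,134/3] y:[33,71] z:[39,152/3] -> hit [39,134/3], descend [2, 8, 10, 13]
  N2 x:[35,39] y:[38,58] z:[39,130/3] -> hit [39,39], descend [4, 15]
    N4 x:[116/3,39] y:[38,39] z:[39,118/3] -> hit [39,39] leaf, test {P7@t=39}
    N15 x:[35,37] y:[53,58] z:[43,130/3] -> miss, prune
  N8 x:[116/3,134/3] y:[45,61] z:[128/3,152/3] -> miss, prune
  N10 x:[31,107/3] y:[33,67] z:[45,152/3] -> miss, prune
  N13 x:[39,133/3] y:[60,71] z:[40,44] -> miss, prune

order=[0, 2, 4, 15, 8, 10, 13]  |boxes|=7  |leaves|=1  hit=P7

== RESULT ==
[0, 2, 4, 15, 8, 10, 13]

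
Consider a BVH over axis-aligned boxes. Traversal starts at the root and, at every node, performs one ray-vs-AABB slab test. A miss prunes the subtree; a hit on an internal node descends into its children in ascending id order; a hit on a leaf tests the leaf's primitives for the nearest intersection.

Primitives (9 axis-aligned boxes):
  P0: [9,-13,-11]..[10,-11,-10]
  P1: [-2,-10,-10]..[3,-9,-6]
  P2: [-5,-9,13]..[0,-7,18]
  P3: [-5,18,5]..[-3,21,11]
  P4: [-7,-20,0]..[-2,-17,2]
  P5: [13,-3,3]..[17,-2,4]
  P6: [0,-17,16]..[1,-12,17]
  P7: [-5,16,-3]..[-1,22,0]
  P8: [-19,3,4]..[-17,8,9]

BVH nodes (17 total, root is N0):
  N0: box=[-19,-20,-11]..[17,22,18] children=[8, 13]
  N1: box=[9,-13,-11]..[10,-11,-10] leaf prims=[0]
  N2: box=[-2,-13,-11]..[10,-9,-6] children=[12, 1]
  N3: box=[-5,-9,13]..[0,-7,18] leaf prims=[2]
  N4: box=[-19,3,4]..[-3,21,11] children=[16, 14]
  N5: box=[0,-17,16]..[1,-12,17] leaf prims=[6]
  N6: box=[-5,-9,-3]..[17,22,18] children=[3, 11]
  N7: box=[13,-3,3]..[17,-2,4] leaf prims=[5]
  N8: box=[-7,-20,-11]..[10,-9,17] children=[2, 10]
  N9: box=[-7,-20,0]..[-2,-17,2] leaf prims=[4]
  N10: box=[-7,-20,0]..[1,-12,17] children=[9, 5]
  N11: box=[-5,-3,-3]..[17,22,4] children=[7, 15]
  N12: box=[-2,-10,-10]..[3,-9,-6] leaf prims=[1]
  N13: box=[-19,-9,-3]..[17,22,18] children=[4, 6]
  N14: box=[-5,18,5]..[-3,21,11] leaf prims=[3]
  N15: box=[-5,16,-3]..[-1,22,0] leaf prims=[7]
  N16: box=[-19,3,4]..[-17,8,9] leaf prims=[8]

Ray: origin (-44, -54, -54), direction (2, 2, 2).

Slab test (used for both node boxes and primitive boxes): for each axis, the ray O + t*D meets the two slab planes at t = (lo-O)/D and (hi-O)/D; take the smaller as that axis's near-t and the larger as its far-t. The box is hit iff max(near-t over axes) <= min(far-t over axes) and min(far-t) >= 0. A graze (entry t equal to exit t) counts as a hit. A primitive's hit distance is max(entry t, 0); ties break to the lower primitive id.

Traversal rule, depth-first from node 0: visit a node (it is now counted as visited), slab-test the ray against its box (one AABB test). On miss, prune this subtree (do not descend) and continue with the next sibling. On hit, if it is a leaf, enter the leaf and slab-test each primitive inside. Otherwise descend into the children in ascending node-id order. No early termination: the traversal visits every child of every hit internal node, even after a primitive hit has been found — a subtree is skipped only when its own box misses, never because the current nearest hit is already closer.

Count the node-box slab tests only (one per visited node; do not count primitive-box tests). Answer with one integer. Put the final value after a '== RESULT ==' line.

Traverse from the root:
N0 x:[25/2,61/2] y:[17,38] z:[43/2,36] -> hit [43/2,61/2], descend [8, 13]
  N8 x:[37/2,27] y:[17,45/2] z:[43/2,71/2] -> hit [43/2,45/2], descend [2, 10]
    N2 x:[21,27] y:[41/2,45/2] z:[43/2,24] -> hit [43/2,45/2], descend [1, 12]
      N1 x:[53/2,27] y:[41/2,43/2] z:[43/2,22] -> miss, prune
      N12 x:[21,47/2] y:[22,45/2] z:[22,24] -> hit [22,45/2] leaf, test {P1@t=22}
    N10 x:[37/2,45/2] y:[17,21] z:[27,71/2] -> miss, prune
  N13 x:[25/2,61/2] y:[45/2,38] z:[51/2,36] -> hit [51/2,61/2], descend [4, 6]
    N4 x:[25/2,41/2] y:[57/2,75/2] z:[29,65/2] -> miss, prune
    N6 x:[39/2,61/2] y:[45/2,38] z:[51/2,36] -> hit [51/2,61/2], descend [3, 11]
      N3 x:[39/2,22] y:[45/2,47/2] z:[67/2,36] -> miss, prune
      N11 x:[39/2,61/2] y:[51/2,38] z:[51/2,29] -> hit [51/2,29], descend [7, 15]
        N7 x:[57/2,61/2] y:[51/2,26] z:[57/2,29] -> miss, prune
        N15 x:[39/2,43/2] y:[35,38] z:[51/2,27] -> miss, prune

13 AABB tests over nodes [0, 8, 2, 1, 12, 10, 13, 4, 6, 3, 11, 7, 15]; 1 leaf entered; closest P1.

== RESULT ==
13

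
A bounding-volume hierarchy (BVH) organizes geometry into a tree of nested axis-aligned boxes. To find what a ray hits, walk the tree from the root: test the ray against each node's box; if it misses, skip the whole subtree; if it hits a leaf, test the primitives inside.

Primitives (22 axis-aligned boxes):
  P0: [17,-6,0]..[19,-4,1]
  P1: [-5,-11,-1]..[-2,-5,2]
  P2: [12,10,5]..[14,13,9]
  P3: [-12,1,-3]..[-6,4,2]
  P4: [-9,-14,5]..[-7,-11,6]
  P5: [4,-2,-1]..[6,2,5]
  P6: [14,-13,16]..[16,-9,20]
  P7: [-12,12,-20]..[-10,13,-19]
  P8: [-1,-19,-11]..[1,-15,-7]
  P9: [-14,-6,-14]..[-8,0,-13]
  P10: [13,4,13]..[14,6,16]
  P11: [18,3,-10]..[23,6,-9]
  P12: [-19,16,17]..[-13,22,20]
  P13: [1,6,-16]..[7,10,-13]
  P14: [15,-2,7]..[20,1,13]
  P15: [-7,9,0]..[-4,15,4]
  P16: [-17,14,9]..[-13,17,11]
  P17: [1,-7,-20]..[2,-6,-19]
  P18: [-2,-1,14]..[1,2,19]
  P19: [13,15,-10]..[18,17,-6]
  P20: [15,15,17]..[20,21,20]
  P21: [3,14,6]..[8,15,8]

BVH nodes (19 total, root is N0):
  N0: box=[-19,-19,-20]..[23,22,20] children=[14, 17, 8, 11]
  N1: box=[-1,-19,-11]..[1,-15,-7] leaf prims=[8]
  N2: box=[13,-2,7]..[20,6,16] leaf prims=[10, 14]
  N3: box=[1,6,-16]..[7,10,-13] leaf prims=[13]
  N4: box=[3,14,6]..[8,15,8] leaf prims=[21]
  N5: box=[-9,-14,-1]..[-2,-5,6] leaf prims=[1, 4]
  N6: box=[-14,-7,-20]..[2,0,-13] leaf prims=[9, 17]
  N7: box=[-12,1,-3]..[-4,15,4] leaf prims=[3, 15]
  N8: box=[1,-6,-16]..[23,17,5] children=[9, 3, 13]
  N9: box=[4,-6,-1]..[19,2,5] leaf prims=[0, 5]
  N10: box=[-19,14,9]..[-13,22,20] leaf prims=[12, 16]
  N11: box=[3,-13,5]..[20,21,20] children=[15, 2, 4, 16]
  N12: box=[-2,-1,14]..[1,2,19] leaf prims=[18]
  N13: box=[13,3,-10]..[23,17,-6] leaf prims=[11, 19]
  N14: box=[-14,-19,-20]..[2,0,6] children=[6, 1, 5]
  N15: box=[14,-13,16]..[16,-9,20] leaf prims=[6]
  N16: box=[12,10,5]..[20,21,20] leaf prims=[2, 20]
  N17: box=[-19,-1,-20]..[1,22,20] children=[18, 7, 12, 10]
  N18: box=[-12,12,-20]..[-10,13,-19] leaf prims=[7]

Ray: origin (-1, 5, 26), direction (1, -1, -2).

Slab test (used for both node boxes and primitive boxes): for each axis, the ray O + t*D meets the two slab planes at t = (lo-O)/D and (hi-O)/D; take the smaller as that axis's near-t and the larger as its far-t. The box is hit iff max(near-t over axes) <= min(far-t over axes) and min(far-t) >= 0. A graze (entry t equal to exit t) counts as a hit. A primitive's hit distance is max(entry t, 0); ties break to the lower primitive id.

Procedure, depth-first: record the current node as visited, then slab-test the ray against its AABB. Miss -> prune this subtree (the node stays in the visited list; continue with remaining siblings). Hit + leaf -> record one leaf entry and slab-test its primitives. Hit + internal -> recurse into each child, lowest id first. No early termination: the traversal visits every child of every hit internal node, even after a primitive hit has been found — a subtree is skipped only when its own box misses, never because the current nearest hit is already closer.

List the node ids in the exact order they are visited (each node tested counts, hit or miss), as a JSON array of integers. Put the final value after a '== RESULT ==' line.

Walk:
N0 x:[-18,24] y:[-17,24] z:[3,23] -> hit [3,23], descend [8, 11, 14, 17]
  N8 x:[2,24] y:[-12,11] z:[21/2,21] -> hit [21/2,11], descend [3, 9, 13]
    N3 x:[2,8] y:[-5,-1] z:[39/2,21] -> miss, prune
    N9 x:[5,20] y:[3,11] z:[21/2,27/2] -> hit [21/2,11] leaf, test {P0(miss), P5(miss)}
    N13 x:[14,24] y:[-12,2] z:[16,18] -> miss, prune
  N11 x:[4,21] y:[-16,18] z:[3,21/2] -> hit [4,21/2], descend [2, 4, 15, 16]
    N2 x:[14,21] y:[-1,7] z:[5,19/2] -> miss, prune
    N4 x:[4,9] y:[-10,-9] z:[9,10] -> miss, prune
    N15 x:[15,17] y:[14,18] z:[3,5] -> miss, prune
    N16 x:[13,21] y:[-16,-5] z:[3,21/2] -> miss, prune
  N14 x:[-13,3] y:[5,24] z:[10,23] -> miss, prune
  N17 x:[-18,2] y:[-17,6] z:[3,23] -> miss, prune

Summary -> nodes [0, 8, 3, 9, 13, 11, 2, 4, 15, 16, 14, 17]; box-tests=12; leaf-entries=1; first=miss

== RESULT ==
[0, 8, 3, 9, 13, 11, 2, 4, 15, 16, 14, 17]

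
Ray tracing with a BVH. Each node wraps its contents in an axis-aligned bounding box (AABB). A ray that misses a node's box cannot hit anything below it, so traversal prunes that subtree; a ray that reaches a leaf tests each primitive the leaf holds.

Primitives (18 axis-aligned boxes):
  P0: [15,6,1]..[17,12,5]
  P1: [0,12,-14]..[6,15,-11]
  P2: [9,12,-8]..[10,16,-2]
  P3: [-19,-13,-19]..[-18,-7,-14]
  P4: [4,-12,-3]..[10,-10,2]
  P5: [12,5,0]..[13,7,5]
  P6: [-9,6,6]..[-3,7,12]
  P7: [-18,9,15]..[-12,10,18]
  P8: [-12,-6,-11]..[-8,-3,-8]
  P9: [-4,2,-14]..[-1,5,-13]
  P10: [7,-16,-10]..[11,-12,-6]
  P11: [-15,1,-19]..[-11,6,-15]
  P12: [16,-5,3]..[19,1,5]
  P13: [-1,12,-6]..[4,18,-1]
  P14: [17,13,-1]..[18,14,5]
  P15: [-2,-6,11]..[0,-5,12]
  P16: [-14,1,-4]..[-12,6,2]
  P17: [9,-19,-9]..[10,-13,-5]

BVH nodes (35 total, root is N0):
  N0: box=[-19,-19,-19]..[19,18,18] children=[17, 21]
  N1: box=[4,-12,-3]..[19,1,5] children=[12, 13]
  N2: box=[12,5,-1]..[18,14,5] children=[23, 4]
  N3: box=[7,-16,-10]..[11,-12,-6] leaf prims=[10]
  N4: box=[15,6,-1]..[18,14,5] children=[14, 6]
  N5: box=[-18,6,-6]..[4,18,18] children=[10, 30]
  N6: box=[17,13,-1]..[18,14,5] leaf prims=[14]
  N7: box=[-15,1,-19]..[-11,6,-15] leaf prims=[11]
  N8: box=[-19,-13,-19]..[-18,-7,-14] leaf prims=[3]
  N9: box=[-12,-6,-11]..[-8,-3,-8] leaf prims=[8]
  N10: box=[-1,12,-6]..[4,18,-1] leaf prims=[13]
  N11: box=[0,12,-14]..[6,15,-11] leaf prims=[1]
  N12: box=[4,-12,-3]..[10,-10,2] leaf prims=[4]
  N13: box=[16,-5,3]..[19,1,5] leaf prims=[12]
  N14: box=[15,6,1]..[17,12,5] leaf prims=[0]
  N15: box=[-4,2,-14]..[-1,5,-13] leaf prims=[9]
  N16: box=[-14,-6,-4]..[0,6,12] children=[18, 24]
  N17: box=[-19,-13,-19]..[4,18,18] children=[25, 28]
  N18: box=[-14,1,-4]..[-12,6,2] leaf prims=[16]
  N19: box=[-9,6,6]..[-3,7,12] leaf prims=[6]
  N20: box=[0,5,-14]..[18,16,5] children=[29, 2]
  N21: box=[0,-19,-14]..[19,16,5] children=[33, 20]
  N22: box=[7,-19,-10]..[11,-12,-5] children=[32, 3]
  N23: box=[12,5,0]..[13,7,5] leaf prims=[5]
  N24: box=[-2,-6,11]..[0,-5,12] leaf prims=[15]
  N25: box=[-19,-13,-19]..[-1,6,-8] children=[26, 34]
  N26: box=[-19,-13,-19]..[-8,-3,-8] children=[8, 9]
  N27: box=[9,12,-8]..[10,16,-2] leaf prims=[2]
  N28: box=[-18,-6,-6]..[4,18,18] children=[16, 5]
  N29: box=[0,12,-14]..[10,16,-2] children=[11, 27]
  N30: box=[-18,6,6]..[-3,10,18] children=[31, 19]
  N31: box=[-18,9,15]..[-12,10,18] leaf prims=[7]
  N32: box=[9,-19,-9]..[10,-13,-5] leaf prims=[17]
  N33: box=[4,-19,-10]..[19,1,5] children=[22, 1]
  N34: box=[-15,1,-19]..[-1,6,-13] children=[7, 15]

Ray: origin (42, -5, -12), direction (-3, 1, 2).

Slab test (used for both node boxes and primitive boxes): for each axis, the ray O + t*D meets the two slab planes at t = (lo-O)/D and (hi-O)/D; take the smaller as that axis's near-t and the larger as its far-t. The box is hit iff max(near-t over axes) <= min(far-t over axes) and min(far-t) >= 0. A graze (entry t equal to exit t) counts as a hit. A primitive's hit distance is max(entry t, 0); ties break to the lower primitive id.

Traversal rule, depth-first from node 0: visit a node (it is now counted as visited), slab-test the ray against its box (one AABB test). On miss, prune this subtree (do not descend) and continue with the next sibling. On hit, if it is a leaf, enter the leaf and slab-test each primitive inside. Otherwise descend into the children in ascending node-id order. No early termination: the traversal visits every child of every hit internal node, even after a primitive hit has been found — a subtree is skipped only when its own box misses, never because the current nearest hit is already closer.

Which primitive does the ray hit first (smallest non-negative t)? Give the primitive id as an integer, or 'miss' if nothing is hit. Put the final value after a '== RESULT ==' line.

Walk:
N0 x:[23/3,61/3] y:[-14,23] z:[-7/2,15] -> hit [23/3,15], descend [17, 21]
  N17 x:[38/3,61/3] y:[-8,23] z:[-7/2,15] -> hit [38/3,15], descend [25, 28]
    N25 x:[43/3,61/3] y:[-8,11] z:[-7/2,2] -> miss, prune
    N28 x:[38/3,20] y:[-1,23] z:[3,15] -> hit [38/3,15], descend [5, 16]
      N5 x:[38/3,20] y:[11,23] z:[3,15] -> hit [38/3,15], descend [10, 30]
        N10 x:[38/3,43/3] y:[17,23] z:[3,11/2] -> miss, prune
        N30 x:[15,20] y:[11,15] z:[9,15] -> hit [15,15], descend [19, 31]
          N19 x:[15,17] y:[11,12] z:[9,12] -> miss, prune
          N31 x:[18,20] y:[14,15] z:[27/2,15] -> miss, prune
      N16 x:[14,56/3] y:[-1,11] z:[4,12] -> miss, prune
  N21 x:[23/3,14] y:[-14,21] z:[-1,17/2] -> hit [23/3,17/2], descend [20, 33]
    N20 x:[8,14] y:[10,21] z:[-1,17/2] -> miss, prune
    N33 x:[23/3,38/3] y:[-14,6] z:[1,17/2] -> miss, prune

Summary -> nodes [0, 17, 25, 28, 5, 10, 30, 19, 31, 16, 21, 20, 33]; box-tests=13; leaf-entries=0; first=miss

== RESULT ==
miss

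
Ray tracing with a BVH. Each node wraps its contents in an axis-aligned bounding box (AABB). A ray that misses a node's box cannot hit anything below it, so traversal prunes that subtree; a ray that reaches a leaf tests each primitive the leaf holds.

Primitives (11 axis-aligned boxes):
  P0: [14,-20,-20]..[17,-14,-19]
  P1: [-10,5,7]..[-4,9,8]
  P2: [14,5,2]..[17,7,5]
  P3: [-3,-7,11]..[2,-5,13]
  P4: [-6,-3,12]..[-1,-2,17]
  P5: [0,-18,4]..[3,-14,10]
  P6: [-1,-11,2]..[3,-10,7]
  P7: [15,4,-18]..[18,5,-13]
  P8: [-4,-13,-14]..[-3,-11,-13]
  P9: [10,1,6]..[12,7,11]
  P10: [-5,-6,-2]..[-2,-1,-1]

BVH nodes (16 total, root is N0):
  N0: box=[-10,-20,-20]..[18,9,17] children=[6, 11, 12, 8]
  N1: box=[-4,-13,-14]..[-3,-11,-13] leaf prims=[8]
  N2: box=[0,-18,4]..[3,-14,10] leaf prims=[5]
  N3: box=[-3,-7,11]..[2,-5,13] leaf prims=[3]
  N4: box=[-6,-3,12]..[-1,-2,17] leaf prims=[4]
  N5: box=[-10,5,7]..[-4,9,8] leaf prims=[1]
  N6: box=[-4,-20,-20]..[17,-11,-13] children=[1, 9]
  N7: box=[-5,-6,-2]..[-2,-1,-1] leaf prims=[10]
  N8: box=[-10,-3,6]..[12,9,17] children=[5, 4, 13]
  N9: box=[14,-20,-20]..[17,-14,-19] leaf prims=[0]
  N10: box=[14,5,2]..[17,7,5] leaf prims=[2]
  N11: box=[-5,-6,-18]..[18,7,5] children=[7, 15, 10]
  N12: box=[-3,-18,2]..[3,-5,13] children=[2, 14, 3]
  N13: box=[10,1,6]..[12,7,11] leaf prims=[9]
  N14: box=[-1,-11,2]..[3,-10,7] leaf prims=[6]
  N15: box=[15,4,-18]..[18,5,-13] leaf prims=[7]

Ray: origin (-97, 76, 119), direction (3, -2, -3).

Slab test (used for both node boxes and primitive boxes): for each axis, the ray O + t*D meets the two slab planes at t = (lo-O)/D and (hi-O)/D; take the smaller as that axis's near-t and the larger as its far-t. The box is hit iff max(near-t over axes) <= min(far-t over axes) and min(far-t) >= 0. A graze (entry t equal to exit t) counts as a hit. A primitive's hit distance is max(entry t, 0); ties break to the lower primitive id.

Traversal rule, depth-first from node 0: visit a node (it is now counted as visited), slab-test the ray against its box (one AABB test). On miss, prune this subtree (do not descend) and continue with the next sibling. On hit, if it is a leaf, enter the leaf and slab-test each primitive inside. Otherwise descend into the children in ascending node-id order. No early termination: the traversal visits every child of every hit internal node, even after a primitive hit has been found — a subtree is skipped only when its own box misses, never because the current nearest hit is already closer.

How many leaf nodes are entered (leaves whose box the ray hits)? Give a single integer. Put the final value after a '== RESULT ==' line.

Traverse from the root:
N0 x:[29,115/3] y:[67/2,48] z:[34,139/3] -> hit [34,115/3], descend [6, 8, 11, 12]
  N6 x:[31,38] y:[87/2,48] z:[44,139/3] -> miss, prune
  N8 x:[29,109/3] y:[67/2,79/2] z:[34,113/3] -> hit [34,109/3], descend [4, 5, 13]
    N4 x:[91/3,32] y:[39,79/2] z:[34,107/3] -> miss, prune
    N5 x:[29,31] y:[67/2,71/2] z:[37,112/3] -> miss, prune
    N13 x:[107/3,109/3] y:[69/2,75/2] z:[36,113/3] -> hit [36,109/3] leaf, test {P9@t=36}
  N11 x:[92/3,115/3] y:[69/2,41] z:[38,137/3] -> hit [38,115/3], descend [7, 10, 15]
    N7 x:[92/3,95/3] y:[77/2,41] z:[40,121/3] -> miss, prune
    N10 x:[37,38] y:[69/2,71/2] z:[38,39] -> miss, prune
    N15 x:[112/3,115/3] y:[71/2,36] z:[44,137/3] -> miss, prune
  N12 x:[94/3,100/3] y:[81/2,47] z:[106/3,39] -> miss, prune

11 AABB tests over nodes [0, 6, 8, 4, 5, 13, 11, 7, 10, 15, 12]; 1 leaf entered; closest P9.

== RESULT ==
1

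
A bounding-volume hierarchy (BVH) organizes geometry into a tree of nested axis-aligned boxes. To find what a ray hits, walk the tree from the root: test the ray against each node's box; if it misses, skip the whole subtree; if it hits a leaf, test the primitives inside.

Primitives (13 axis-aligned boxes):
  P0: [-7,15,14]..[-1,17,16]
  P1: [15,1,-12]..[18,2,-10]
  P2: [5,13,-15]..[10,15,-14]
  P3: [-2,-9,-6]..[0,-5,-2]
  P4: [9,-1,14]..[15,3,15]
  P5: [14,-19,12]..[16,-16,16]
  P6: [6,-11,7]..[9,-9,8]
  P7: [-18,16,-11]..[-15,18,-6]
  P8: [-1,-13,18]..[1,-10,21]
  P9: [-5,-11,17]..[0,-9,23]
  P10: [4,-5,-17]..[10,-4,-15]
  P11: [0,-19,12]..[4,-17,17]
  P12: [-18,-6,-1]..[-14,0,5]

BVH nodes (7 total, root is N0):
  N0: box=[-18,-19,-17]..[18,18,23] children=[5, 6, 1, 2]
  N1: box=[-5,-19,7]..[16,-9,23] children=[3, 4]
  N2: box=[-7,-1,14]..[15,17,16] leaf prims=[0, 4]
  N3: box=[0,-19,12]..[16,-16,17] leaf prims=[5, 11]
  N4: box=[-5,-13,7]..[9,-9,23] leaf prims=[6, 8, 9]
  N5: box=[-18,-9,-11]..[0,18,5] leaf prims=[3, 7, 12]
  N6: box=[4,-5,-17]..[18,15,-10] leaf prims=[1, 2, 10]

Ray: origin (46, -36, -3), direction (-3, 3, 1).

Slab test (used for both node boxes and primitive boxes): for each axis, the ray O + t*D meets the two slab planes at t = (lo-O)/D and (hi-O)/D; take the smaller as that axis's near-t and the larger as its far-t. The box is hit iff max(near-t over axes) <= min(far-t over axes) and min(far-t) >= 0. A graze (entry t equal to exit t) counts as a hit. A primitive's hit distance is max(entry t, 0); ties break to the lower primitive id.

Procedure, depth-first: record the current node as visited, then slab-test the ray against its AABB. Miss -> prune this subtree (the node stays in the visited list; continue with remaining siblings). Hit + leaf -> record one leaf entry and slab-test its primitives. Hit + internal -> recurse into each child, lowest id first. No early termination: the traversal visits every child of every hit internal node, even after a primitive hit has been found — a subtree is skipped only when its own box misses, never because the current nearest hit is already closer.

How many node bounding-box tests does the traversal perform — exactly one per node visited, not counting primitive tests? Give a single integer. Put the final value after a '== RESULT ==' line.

Walk:
N0 x:[28/3,64/3] y:[17/3,18] z:[-14,26] -> hit [28/3,18], descend [1, 2, 5, 6]
  N1 x:[10,17] y:[17/3,9] z:[10,26] -> miss, prune
  N2 x:[31/3,53/3] y:[35/3,53/3] z:[17,19] -> hit [17,53/3] leaf, test {P0@t=17, P4(miss)}
  N5 x:[46/3,64/3] y:[9,18] z:[-8,8] -> miss, prune
  N6 x:[28/3,14] y:[31/3,17] z:[-14,-7] -> miss, prune

5 AABB tests over nodes [0, 1, 2, 5, 6]; 1 leaf entered; closest P0.

== RESULT ==
5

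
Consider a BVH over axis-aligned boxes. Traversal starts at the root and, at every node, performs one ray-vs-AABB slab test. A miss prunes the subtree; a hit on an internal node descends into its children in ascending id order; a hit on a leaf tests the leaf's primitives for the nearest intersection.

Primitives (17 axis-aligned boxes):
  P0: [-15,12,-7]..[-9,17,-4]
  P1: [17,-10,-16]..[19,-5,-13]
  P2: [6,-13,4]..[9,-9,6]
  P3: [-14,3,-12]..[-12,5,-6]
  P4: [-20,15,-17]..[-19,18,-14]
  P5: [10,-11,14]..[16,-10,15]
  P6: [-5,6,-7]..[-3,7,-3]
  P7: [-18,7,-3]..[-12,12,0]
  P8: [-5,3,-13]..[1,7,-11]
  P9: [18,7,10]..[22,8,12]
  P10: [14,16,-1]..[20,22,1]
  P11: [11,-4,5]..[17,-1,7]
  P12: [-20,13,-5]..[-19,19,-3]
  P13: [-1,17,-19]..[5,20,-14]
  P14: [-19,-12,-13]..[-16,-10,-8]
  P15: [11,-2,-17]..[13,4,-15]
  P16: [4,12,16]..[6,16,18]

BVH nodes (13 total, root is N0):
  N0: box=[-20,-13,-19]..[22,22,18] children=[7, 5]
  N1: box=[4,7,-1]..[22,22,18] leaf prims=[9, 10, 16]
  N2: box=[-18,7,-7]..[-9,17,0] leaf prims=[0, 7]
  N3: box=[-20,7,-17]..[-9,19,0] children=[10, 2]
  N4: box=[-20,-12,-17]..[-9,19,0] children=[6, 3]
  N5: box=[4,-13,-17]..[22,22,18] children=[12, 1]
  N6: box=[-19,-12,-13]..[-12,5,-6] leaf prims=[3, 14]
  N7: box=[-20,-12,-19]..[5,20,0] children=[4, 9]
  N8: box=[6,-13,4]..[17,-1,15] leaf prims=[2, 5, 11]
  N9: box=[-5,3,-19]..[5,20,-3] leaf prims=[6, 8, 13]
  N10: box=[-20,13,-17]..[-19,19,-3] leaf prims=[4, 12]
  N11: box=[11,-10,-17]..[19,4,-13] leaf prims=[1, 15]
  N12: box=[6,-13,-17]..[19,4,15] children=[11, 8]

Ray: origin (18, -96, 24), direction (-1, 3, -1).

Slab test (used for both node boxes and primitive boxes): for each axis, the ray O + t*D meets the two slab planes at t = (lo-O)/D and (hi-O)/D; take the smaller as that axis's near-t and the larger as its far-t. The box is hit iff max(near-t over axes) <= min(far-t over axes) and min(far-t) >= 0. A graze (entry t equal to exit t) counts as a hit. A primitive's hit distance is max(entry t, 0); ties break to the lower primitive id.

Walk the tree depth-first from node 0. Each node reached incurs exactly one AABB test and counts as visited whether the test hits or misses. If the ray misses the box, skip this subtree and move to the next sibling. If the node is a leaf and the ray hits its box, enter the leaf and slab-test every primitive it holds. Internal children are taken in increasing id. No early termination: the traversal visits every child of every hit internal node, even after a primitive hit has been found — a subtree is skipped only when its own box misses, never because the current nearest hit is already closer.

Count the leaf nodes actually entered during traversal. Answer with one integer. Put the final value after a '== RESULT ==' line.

Traverse from the root:
N0 x:[-4,38] y:[83/3,118/3] z:[6,43] -> hit [83/3,38], descend [5, 7]
  N5 x:[-4,14] y:[83/3,118/3] z:[6,41] -> miss, prune
  N7 x:[13,38] y:[28,116/3] z:[24,43] -> hit [28,38], descend [4, 9]
    N4 x:[27,38] y:[28,115/3] z:[24,41] -> hit [28,38], descend [3, 6]
      N3 x:[27,38] y:[103/3,115/3] z:[24,41] -> hit [103/3,38], descend [2, 10]
        N2 x:[27,36] y:[103/3,113/3] z:[24,31] -> miss, prune
        N10 x:[37,38] y:[109/3,115/3] z:[27,41] -> hit [37,38] leaf, test {P4@t=38, P12(miss)}
      N6 x:[30,37] y:[28,101/3] z:[30,37] -> hit [30,101/3] leaf, test {P3(miss), P14(miss)}
    N9 x:[13,23] y:[33,116/3] z:[27,43] -> miss, prune

9 AABB tests over nodes [0, 5, 7, 4, 3, 2, 10, 6, 9]; 2 leaves entered; closest P4.

== RESULT ==
2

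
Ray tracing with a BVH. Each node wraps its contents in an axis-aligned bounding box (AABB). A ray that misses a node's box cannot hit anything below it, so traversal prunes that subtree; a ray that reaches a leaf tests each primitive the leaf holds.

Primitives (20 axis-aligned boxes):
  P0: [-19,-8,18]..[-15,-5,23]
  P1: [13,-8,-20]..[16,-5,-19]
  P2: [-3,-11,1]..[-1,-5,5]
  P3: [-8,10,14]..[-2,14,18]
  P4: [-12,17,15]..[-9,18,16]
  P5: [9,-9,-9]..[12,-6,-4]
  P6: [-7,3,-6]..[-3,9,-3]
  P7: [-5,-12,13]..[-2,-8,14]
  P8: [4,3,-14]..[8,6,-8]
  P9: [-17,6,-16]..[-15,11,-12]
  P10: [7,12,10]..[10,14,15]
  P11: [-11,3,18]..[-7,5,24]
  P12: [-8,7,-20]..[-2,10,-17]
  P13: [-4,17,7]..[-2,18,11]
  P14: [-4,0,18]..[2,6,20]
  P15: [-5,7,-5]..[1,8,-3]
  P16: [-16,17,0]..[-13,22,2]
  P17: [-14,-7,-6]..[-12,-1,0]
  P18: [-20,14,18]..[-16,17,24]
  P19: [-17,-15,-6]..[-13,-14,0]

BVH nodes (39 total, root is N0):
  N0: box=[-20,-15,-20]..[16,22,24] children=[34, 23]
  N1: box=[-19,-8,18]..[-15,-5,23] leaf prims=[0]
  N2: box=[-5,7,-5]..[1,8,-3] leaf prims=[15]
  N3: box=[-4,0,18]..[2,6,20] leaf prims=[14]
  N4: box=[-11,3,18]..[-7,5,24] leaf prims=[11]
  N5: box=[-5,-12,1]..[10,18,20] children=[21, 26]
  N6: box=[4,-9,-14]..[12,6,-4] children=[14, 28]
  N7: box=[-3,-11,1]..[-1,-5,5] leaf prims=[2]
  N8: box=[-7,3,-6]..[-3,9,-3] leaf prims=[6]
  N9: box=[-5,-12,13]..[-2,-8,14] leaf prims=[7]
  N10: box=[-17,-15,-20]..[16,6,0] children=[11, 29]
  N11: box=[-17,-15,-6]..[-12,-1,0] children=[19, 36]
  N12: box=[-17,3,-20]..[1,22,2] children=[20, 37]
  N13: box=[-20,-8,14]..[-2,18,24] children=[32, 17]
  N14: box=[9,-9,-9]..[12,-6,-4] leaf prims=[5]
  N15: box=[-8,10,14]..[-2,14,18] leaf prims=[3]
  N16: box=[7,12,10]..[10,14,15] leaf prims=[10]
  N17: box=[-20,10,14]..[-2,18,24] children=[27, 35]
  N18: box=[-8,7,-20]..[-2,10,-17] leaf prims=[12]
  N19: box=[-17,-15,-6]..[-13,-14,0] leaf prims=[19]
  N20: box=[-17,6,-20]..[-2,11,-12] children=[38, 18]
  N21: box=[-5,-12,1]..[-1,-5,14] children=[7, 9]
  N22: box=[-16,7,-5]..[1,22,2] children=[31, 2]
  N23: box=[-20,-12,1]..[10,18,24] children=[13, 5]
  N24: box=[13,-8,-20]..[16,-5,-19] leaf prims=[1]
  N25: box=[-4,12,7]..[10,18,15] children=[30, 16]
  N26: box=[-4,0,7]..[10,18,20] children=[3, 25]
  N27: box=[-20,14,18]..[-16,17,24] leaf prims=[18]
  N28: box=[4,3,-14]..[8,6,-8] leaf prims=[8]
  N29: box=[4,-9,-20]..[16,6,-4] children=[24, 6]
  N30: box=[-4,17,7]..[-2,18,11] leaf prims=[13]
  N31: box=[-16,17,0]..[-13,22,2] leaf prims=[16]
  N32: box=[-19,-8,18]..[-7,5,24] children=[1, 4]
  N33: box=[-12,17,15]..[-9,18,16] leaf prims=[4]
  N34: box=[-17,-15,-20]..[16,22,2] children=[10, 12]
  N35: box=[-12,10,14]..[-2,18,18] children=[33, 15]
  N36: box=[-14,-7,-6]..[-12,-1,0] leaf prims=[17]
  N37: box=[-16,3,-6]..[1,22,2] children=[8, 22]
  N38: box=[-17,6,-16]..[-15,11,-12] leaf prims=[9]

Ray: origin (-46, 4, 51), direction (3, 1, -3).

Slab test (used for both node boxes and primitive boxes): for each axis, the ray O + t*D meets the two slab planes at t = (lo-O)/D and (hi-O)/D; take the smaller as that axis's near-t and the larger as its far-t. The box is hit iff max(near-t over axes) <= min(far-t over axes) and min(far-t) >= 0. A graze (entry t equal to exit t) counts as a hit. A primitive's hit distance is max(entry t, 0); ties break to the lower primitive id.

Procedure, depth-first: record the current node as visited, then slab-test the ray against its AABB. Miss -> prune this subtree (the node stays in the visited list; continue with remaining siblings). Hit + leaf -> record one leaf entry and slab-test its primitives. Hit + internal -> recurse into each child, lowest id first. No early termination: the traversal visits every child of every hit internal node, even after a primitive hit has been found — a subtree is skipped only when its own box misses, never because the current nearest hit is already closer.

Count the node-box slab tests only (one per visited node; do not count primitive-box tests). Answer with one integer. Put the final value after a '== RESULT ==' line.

Trace the traversal:
N0 x:[26/3,62/3] y:[-19,18] z:[9,71/3] -> hit [9,18], descend [23, 34]
  N23 x:[26/3,56/3] y:[-16,14] z:[9,50/3] -> hit [9,14], descend [5, 13]
    N5 x:[41/3,56/3] y:[-16,14] z:[31/3,50/3] -> hit [41/3,14], descend [21, 26]
      N21 x:[41/3,15] y:[-16,-9] z:[37/3,50/3] -> miss, prune
      N26 x:[14,56/3] y:[-4,14] z:[31/3,44/3] -> hit [14,14], descend [3, 25]
        N3 x:[14,16] y:[-4,2] z:[31/3,11] -> miss, prune
        N25 x:[14,56/3] y:[8,14] z:[12,44/3] -> hit [14,14], descend [16, 30]
          N16 x:[53/3,56/3] y:[8,10] z:[12,41/3] -> miss, prune
          N30 x:[14,44/3] y:[13,14] z:[40/3,44/3] -> hit [14,14] leaf, test {P13@t=14}
    N13 x:[26/3,44/3] y:[-12,14] z:[9,37/3] -> hit [9,37/3], descend [17, 32]
      N17 x:[26/3,44/3] y:[6,14] z:[9,37/3] -> hit [9,37/3], descend [27, 35]
        N27 x:[26/3,10] y:[10,13] z:[9,11] -> hit [10,10] leaf, test {P18@t=10}
        N35 x:[34/3,44/3] y:[6,14] z:[11,37/3] -> hit [34/3,37/3], descend [15, 33]
          N15 x:[38/3,44/3] y:[6,10] z:[11,37/3] -> miss, prune
          N33 x:[34/3,37/3] y:[13,14] z:[35/3,12] -> miss, prune
      N32 x:[9,13] y:[-12,1] z:[9,11] -> miss, prune
  N34 x:[29/3,62/3] y:[-19,18] z:[49/3,71/3] -> hit [49/3,18], descend [10, 12]
    N10 x:[29/3,62/3] y:[-19,2] z:[17,71/3] -> miss, prune
    N12 x:[29/3,47/3] y:[-1,18] z:[49/3,71/3] -> miss, prune

19 AABB tests over nodes [0, 23, 5, 21, 26, 3, 25, 16, 30, 13, 17, 27, 35, 15, 33, 32, 34, 10, 12]; 2 leaves entered; closest P18.

== RESULT ==
19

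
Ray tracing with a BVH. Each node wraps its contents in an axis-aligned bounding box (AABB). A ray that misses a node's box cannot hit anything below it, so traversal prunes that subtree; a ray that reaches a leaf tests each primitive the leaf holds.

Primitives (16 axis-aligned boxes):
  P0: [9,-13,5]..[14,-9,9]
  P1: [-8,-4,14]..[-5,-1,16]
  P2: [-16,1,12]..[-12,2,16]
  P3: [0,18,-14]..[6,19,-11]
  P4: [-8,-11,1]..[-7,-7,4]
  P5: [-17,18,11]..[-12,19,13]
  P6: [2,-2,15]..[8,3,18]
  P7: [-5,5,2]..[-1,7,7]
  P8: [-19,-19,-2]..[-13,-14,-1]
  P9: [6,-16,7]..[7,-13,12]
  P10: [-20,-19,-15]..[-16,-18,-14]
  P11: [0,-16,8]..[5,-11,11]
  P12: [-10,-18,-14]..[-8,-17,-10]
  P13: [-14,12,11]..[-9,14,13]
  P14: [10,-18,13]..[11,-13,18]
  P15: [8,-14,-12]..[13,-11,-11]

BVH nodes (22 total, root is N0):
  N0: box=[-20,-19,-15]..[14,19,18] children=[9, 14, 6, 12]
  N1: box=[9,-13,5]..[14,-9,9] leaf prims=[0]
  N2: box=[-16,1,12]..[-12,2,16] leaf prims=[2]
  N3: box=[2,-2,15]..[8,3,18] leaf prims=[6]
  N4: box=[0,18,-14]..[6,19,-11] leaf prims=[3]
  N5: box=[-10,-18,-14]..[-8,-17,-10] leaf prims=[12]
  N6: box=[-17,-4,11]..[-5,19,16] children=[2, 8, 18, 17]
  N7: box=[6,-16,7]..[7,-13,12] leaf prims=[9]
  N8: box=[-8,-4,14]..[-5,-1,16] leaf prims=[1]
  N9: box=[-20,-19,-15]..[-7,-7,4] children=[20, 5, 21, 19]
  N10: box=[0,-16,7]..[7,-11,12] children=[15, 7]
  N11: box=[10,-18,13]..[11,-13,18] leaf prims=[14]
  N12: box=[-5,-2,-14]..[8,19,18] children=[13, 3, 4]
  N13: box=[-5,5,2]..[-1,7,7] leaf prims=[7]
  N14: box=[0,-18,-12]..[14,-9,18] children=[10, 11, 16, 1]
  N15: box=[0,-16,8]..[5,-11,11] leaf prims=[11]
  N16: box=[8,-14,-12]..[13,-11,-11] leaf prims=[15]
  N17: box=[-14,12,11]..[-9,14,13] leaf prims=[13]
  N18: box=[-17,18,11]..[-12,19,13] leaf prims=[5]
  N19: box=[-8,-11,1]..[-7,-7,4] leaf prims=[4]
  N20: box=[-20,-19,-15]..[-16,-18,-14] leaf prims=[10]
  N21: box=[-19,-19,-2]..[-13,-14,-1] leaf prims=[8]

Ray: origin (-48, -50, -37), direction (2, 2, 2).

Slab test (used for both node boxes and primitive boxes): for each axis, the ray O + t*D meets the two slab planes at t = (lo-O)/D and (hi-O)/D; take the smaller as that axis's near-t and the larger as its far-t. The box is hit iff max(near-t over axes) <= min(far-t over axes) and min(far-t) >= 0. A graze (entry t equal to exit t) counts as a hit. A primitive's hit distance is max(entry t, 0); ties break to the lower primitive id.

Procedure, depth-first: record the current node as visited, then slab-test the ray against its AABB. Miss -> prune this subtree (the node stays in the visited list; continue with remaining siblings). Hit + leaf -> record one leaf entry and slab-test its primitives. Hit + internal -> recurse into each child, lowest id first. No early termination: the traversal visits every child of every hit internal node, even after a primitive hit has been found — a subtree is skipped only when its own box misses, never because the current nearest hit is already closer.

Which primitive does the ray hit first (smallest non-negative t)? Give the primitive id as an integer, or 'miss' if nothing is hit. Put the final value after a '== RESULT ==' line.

Trace the traversal:
N0 x:[14,31] y:[31/2,69/2] z:[11,55/2] -> hit [31/2,55/2], descend [6, 9, 12, 14]
  N6 x:[31/2,43/2] y:[23,69/2] z:[24,53/2] -> miss, prune
  N9 x:[14,41/2] y:[31/2,43/2] z:[11,41/2] -> hit [31/2,41/2], descend [5, 19, 20, 21]
    N5 x:[19,20] y:[16,33/2] z:[23/2,27/2] -> miss, prune
    N19 x:[20,41/2] y:[39/2,43/2] z:[19,41/2] -> hit [20,41/2] leaf, test {P4@t=20}
    N20 x:[14,16] y:[31/2,16] z:[11,23/2] -> miss, prune
    N21 x:[29/2,35/2] y:[31/2,18] z:[35/2,18] -> hit [35/2,35/2] leaf, test {P8@t=35/2}
  N12 x:[43/2,28] y:[24,69/2] z:[23/2,55/2] -> hit [24,55/2], descend [3, 4, 13]
    N3 x:[25,28] y:[24,53/2] z:[26,55/2] -> hit [26,53/2] leaf, test {P6@t=26}
    N4 x:[24,27] y:[34,69/2] z:[23/2,13] -> miss, prune
    N13 x:[43/2,47/2] y:[55/2,57/2] z:[39/2,22] -> miss, prune
  N14 x:[24,31] y:[16,41/2] z:[25/2,55/2] -> miss, prune

Summary -> nodes [0, 6, 9, 5, 19, 20, 21, 12, 3, 4, 13, 14]; box-tests=12; leaf-entries=3; first=P8

== RESULT ==
8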